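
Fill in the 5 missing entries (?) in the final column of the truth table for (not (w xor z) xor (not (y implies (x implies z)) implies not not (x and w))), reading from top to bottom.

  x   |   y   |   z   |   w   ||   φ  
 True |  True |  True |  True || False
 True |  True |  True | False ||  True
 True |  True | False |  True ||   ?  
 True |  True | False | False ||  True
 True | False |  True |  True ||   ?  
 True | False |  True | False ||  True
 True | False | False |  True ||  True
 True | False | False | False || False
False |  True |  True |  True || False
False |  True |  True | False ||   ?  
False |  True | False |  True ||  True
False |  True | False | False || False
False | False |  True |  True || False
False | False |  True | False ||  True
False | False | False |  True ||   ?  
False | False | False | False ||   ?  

True, False, True, True, False

Row x=True, y=True, z=False, w=True: not (w xor z) = False, (not (y implies (x implies z)) implies not not (x and w)) = True, so the formula = True.
Row x=True, y=False, z=True, w=True: not (w xor z) = True, (not (y implies (x implies z)) implies not not (x and w)) = True, so the formula = False.
Row x=False, y=True, z=True, w=False: not (w xor z) = False, (not (y implies (x implies z)) implies not not (x and w)) = True, so the formula = True.
Row x=False, y=False, z=False, w=True: not (w xor z) = False, (not (y implies (x implies z)) implies not not (x and w)) = True, so the formula = True.
Row x=False, y=False, z=False, w=False: not (w xor z) = True, (not (y implies (x implies z)) implies not not (x and w)) = True, so the formula = False.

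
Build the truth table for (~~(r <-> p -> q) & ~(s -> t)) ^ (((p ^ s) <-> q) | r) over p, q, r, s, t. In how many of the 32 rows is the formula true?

20

p | q | r | s | t || φ
1 | 1 | 1 | 1 | 1 || 1
1 | 1 | 1 | 1 | 0 || 0
1 | 1 | 1 | 0 | 1 || 1
1 | 1 | 1 | 0 | 0 || 1
1 | 1 | 0 | 1 | 1 || 0
1 | 1 | 0 | 1 | 0 || 0
1 | 1 | 0 | 0 | 1 || 1
1 | 1 | 0 | 0 | 0 || 1
1 | 0 | 1 | 1 | 1 || 1
1 | 0 | 1 | 1 | 0 || 1
1 | 0 | 1 | 0 | 1 || 1
1 | 0 | 1 | 0 | 0 || 1
1 | 0 | 0 | 1 | 1 || 1
1 | 0 | 0 | 1 | 0 || 0
1 | 0 | 0 | 0 | 1 || 0
1 | 0 | 0 | 0 | 0 || 0
0 | 1 | 1 | 1 | 1 || 1
0 | 1 | 1 | 1 | 0 || 0
0 | 1 | 1 | 0 | 1 || 1
0 | 1 | 1 | 0 | 0 || 1
0 | 1 | 0 | 1 | 1 || 1
0 | 1 | 0 | 1 | 0 || 1
0 | 1 | 0 | 0 | 1 || 0
0 | 1 | 0 | 0 | 0 || 0
0 | 0 | 1 | 1 | 1 || 1
0 | 0 | 1 | 1 | 0 || 0
0 | 0 | 1 | 0 | 1 || 1
0 | 0 | 1 | 0 | 0 || 1
0 | 0 | 0 | 1 | 1 || 0
0 | 0 | 0 | 1 | 0 || 0
0 | 0 | 0 | 0 | 1 || 1
0 | 0 | 0 | 0 | 0 || 1
The formula is true on 20 of the 32 rows.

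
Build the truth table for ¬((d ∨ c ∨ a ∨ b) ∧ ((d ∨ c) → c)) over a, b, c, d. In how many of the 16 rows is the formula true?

  a   |   b   |   c   |   d   || (d ∨ c ∨ a ∨ b) | (d ∨ c) | ((d ∨ c) → c) |   φ  
 True |  True |  True |  True ||       True      |   True  |      True     | False
 True |  True |  True | False ||       True      |   True  |      True     | False
 True |  True | False |  True ||       True      |   True  |     False     |  True
 True |  True | False | False ||       True      |  False  |      True     | False
 True | False |  True |  True ||       True      |   True  |      True     | False
 True | False |  True | False ||       True      |   True  |      True     | False
 True | False | False |  True ||       True      |   True  |     False     |  True
 True | False | False | False ||       True      |  False  |      True     | False
False |  True |  True |  True ||       True      |   True  |      True     | False
False |  True |  True | False ||       True      |   True  |      True     | False
False |  True | False |  True ||       True      |   True  |     False     |  True
False |  True | False | False ||       True      |  False  |      True     | False
False | False |  True |  True ||       True      |   True  |      True     | False
False | False |  True | False ||       True      |   True  |      True     | False
False | False | False |  True ||       True      |   True  |     False     |  True
False | False | False | False ||      False      |  False  |      True     |  True
The formula is true on 5 of the 16 rows.

5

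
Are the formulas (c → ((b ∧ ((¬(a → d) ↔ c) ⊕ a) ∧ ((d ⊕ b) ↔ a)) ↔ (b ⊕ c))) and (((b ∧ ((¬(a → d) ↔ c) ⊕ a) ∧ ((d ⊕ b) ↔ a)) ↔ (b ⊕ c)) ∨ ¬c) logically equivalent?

equivalent

a  b  c  d  |  φ  ψ
T  T  T  T  |  T  T
T  T  T  F  |  T  T
T  T  F  T  |  T  T
T  T  F  F  |  T  T
T  F  T  T  |  F  F
T  F  T  F  |  F  F
T  F  F  T  |  T  T
T  F  F  F  |  T  T
F  T  T  T  |  T  T
F  T  T  F  |  T  T
F  T  F  T  |  T  T
F  T  F  F  |  T  T
F  F  T  T  |  F  F
F  F  T  F  |  F  F
F  F  F  T  |  T  T
F  F  F  F  |  T  T
The columns for φ and ψ agree on every row, so they are logically equivalent.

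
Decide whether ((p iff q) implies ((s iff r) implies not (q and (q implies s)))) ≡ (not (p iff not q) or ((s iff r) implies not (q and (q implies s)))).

p | q | r | s | φ | ψ
- | - | - | - | - | -
0 | 0 | 0 | 0 | 1 | 1
0 | 0 | 0 | 1 | 1 | 1
0 | 0 | 1 | 0 | 1 | 1
0 | 0 | 1 | 1 | 1 | 1
0 | 1 | 0 | 0 | 1 | 1
0 | 1 | 0 | 1 | 1 | 1
0 | 1 | 1 | 0 | 1 | 1
0 | 1 | 1 | 1 | 1 | 0
1 | 0 | 0 | 0 | 1 | 1
1 | 0 | 0 | 1 | 1 | 1
1 | 0 | 1 | 0 | 1 | 1
1 | 0 | 1 | 1 | 1 | 1
1 | 1 | 0 | 0 | 1 | 1
1 | 1 | 0 | 1 | 1 | 1
1 | 1 | 1 | 0 | 1 | 1
1 | 1 | 1 | 1 | 0 | 1
The columns differ at p=0, q=1, r=1, s=1 (φ=1, ψ=0), so they are not equivalent.

not equivalent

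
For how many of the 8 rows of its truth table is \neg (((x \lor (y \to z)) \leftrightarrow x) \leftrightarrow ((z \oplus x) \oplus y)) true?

  x   |   y   |   z   | (y \to z) | (x \lor (y \to z)) | (z \oplus x) | ((z \oplus x) \oplus y) |   φ  
----- | ----- | ----- | --------- | ------------------ | ------------ | ----------------------- | -----
False | False | False |    True   |        True        |    False     |          False          | False
False | False |  True |    True   |        True        |     True     |           True          |  True
False |  True | False |   False   |       False        |    False     |           True          | False
False |  True |  True |    True   |        True        |     True     |          False          | False
 True | False | False |    True   |        True        |     True     |           True          | False
 True | False |  True |    True   |        True        |    False     |          False          |  True
 True |  True | False |   False   |        True        |     True     |          False          |  True
 True |  True |  True |    True   |        True        |    False     |           True          | False
The formula is true on 3 of the 8 rows.

3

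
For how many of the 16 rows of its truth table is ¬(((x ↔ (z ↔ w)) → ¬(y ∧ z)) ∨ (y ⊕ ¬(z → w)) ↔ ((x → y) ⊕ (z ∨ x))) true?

x | y | z | w | (z ↔ w) | (x ↔ (z ↔ w)) | (y ∧ z) | ¬(y ∧ z) | ((x ↔ (z ↔ w)) → ¬(y ∧ z)) | (z → w) | ¬(z → w) | (y ⊕ ¬(z → w)) | (x → y) | (z ∨ x) | ((x → y) ⊕ (z ∨ x)) | φ
- | - | - | - | ------- | ------------- | ------- | -------- | -------------------------- | ------- | -------- | -------------- | ------- | ------- | ------------------- | -
1 | 1 | 1 | 1 |    1    |       1       |    1    |    0     |             0              |    1    |    0     |       1        |    1    |    1    |          0          | 1
1 | 1 | 1 | 0 |    0    |       0       |    1    |    0     |             1              |    0    |    1     |       0        |    1    |    1    |          0          | 1
1 | 1 | 0 | 1 |    0    |       0       |    0    |    1     |             1              |    1    |    0     |       1        |    1    |    1    |          0          | 1
1 | 1 | 0 | 0 |    1    |       1       |    0    |    1     |             1              |    1    |    0     |       1        |    1    |    1    |          0          | 1
1 | 0 | 1 | 1 |    1    |       1       |    0    |    1     |             1              |    1    |    0     |       0        |    0    |    1    |          1          | 0
1 | 0 | 1 | 0 |    0    |       0       |    0    |    1     |             1              |    0    |    1     |       1        |    0    |    1    |          1          | 0
1 | 0 | 0 | 1 |    0    |       0       |    0    |    1     |             1              |    1    |    0     |       0        |    0    |    1    |          1          | 0
1 | 0 | 0 | 0 |    1    |       1       |    0    |    1     |             1              |    1    |    0     |       0        |    0    |    1    |          1          | 0
0 | 1 | 1 | 1 |    1    |       0       |    1    |    0     |             1              |    1    |    0     |       1        |    1    |    1    |          0          | 1
0 | 1 | 1 | 0 |    0    |       1       |    1    |    0     |             0              |    0    |    1     |       0        |    1    |    1    |          0          | 0
0 | 1 | 0 | 1 |    0    |       1       |    0    |    1     |             1              |    1    |    0     |       1        |    1    |    0    |          1          | 0
0 | 1 | 0 | 0 |    1    |       0       |    0    |    1     |             1              |    1    |    0     |       1        |    1    |    0    |          1          | 0
0 | 0 | 1 | 1 |    1    |       0       |    0    |    1     |             1              |    1    |    0     |       0        |    1    |    1    |          0          | 1
0 | 0 | 1 | 0 |    0    |       1       |    0    |    1     |             1              |    0    |    1     |       1        |    1    |    1    |          0          | 1
0 | 0 | 0 | 1 |    0    |       1       |    0    |    1     |             1              |    1    |    0     |       0        |    1    |    0    |          1          | 0
0 | 0 | 0 | 0 |    1    |       0       |    0    |    1     |             1              |    1    |    0     |       0        |    1    |    0    |          1          | 0
The formula is true on 7 of the 16 rows.

7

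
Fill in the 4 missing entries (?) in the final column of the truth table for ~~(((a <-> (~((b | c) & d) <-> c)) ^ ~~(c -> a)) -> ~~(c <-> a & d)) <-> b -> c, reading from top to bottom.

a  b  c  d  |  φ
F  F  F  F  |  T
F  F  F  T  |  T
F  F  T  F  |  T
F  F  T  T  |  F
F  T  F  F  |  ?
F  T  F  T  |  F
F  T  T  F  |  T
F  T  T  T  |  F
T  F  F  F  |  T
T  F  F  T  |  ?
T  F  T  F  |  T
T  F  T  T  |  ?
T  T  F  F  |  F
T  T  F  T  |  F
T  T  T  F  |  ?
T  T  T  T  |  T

F, F, T, T

Row a=F, b=T, c=F, d=F: ~~(((a <-> (~((b | c) & d) <-> c)) ^ ~~(c -> a)) -> ~~(c <-> a & d)) = T, (b -> c) = F, so the formula = F.
Row a=T, b=F, c=F, d=T: ~~(((a <-> (~((b | c) & d) <-> c)) ^ ~~(c -> a)) -> ~~(c <-> a & d)) = F, (b -> c) = T, so the formula = F.
Row a=T, b=F, c=T, d=T: ~~(((a <-> (~((b | c) & d) <-> c)) ^ ~~(c -> a)) -> ~~(c <-> a & d)) = T, (b -> c) = T, so the formula = T.
Row a=T, b=T, c=T, d=F: ~~(((a <-> (~((b | c) & d) <-> c)) ^ ~~(c -> a)) -> ~~(c <-> a & d)) = T, (b -> c) = T, so the formula = T.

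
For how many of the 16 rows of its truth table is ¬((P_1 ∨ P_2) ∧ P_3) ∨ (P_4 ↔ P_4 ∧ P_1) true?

15

P_1  P_2  P_3  P_4  |  (P_1 ∨ P_2)  ((P_1 ∨ P_2) ∧ P_3)  ¬((P_1 ∨ P_2) ∧ P_3)  (P_4 ∧ P_1)  (P_4 ↔ (P_4 ∧ P_1))  φ
 F    F    F    F   |       F                F                    T                 F                T           T
 F    F    F    T   |       F                F                    T                 F                F           T
 F    F    T    F   |       F                F                    T                 F                T           T
 F    F    T    T   |       F                F                    T                 F                F           T
 F    T    F    F   |       T                F                    T                 F                T           T
 F    T    F    T   |       T                F                    T                 F                F           T
 F    T    T    F   |       T                T                    F                 F                T           T
 F    T    T    T   |       T                T                    F                 F                F           F
 T    F    F    F   |       T                F                    T                 F                T           T
 T    F    F    T   |       T                F                    T                 T                T           T
 T    F    T    F   |       T                T                    F                 F                T           T
 T    F    T    T   |       T                T                    F                 T                T           T
 T    T    F    F   |       T                F                    T                 F                T           T
 T    T    F    T   |       T                F                    T                 T                T           T
 T    T    T    F   |       T                T                    F                 F                T           T
 T    T    T    T   |       T                T                    F                 T                T           T
The formula is true on 15 of the 16 rows.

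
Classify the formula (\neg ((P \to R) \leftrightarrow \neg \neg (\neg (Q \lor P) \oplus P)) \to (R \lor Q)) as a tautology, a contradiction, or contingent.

contingent

P | Q | R || (P \to R) | (Q \lor P) | \neg (Q \lor P) | (\neg (Q \lor P) \oplus P) | (R \lor Q) | φ
T | T | T ||     T     |     T      |        F        |             T              |     T      | T
T | T | F ||     F     |     T      |        F        |             T              |     T      | T
T | F | T ||     T     |     T      |        F        |             T              |     T      | T
T | F | F ||     F     |     T      |        F        |             T              |     F      | F
F | T | T ||     T     |     T      |        F        |             F              |     T      | T
F | T | F ||     T     |     T      |        F        |             F              |     T      | T
F | F | T ||     T     |     F      |        T        |             T              |     T      | T
F | F | F ||     T     |     F      |        T        |             T              |     F      | T
7 of 8 rows are T, so the formula is contingent.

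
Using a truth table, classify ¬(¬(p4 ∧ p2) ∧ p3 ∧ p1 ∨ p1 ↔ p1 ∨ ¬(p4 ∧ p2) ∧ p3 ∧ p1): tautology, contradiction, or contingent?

contradiction

p1  p2  p3  p4  |  (p4 ∧ p2)  ¬(p4 ∧ p2)  (¬(p4 ∧ p2) ∧ p3 ∧ p1)  φ
1   1   1   1   |      1          0                 0             0
1   1   1   0   |      0          1                 1             0
1   1   0   1   |      1          0                 0             0
1   1   0   0   |      0          1                 0             0
1   0   1   1   |      0          1                 1             0
1   0   1   0   |      0          1                 1             0
1   0   0   1   |      0          1                 0             0
1   0   0   0   |      0          1                 0             0
0   1   1   1   |      1          0                 0             0
0   1   1   0   |      0          1                 0             0
0   1   0   1   |      1          0                 0             0
0   1   0   0   |      0          1                 0             0
0   0   1   1   |      0          1                 0             0
0   0   1   0   |      0          1                 0             0
0   0   0   1   |      0          1                 0             0
0   0   0   0   |      0          1                 0             0
Every row is 0, so the formula is a contradiction.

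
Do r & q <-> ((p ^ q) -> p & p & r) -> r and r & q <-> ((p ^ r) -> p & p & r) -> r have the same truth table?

not equivalent

p  q  r  |  φ  ψ
0  0  0  |  1  1
0  0  1  |  0  0
0  1  0  |  0  1
0  1  1  |  1  1
1  0  0  |  0  0
1  0  1  |  0  0
1  1  0  |  1  0
1  1  1  |  1  1
The columns differ at p=0, q=1, r=0 (φ=0, ψ=1), so they are not equivalent.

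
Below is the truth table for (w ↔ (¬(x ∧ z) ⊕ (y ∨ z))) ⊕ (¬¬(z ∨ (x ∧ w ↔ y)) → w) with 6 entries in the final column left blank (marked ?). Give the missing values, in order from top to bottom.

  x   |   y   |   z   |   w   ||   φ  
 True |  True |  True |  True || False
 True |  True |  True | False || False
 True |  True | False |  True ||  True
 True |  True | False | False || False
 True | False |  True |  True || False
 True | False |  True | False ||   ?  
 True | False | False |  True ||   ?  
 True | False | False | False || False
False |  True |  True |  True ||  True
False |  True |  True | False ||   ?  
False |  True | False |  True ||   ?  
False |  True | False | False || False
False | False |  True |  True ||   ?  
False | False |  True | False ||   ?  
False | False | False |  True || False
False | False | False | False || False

False, False, True, True, True, True

Row x=True, y=False, z=True, w=False: (w ↔ (¬(x ∧ z) ⊕ (y ∨ z))) = False, (¬¬(z ∨ (x ∧ w ↔ y)) → w) = False, so the formula = False.
Row x=True, y=False, z=False, w=True: (w ↔ (¬(x ∧ z) ⊕ (y ∨ z))) = True, (¬¬(z ∨ (x ∧ w ↔ y)) → w) = True, so the formula = False.
Row x=False, y=True, z=True, w=False: (w ↔ (¬(x ∧ z) ⊕ (y ∨ z))) = True, (¬¬(z ∨ (x ∧ w ↔ y)) → w) = False, so the formula = True.
Row x=False, y=True, z=False, w=True: (w ↔ (¬(x ∧ z) ⊕ (y ∨ z))) = False, (¬¬(z ∨ (x ∧ w ↔ y)) → w) = True, so the formula = True.
Row x=False, y=False, z=True, w=True: (w ↔ (¬(x ∧ z) ⊕ (y ∨ z))) = False, (¬¬(z ∨ (x ∧ w ↔ y)) → w) = True, so the formula = True.
Row x=False, y=False, z=True, w=False: (w ↔ (¬(x ∧ z) ⊕ (y ∨ z))) = True, (¬¬(z ∨ (x ∧ w ↔ y)) → w) = False, so the formula = True.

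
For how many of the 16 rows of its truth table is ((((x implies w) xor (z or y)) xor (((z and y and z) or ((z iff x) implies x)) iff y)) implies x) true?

14

x  y  z  w  |  (x implies w)  (z or y)  ((x implies w) xor (z or y))  (z and y and z)  (z iff x)  ((z iff x) implies x)  φ
1  1  1  1  |        1           1                   0                       1             1                1            1
1  1  1  0  |        0           1                   1                       1             1                1            1
1  1  0  1  |        1           1                   0                       0             0                1            1
1  1  0  0  |        0           1                   1                       0             0                1            1
1  0  1  1  |        1           1                   0                       0             1                1            1
1  0  1  0  |        0           1                   1                       0             1                1            1
1  0  0  1  |        1           0                   1                       0             0                1            1
1  0  0  0  |        0           0                   0                       0             0                1            1
0  1  1  1  |        1           1                   0                       1             0                1            0
0  1  1  0  |        1           1                   0                       1             0                1            0
0  1  0  1  |        1           1                   0                       0             1                0            1
0  1  0  0  |        1           1                   0                       0             1                0            1
0  0  1  1  |        1           1                   0                       0             0                1            1
0  0  1  0  |        1           1                   0                       0             0                1            1
0  0  0  1  |        1           0                   1                       0             1                0            1
0  0  0  0  |        1           0                   1                       0             1                0            1
The formula is true on 14 of the 16 rows.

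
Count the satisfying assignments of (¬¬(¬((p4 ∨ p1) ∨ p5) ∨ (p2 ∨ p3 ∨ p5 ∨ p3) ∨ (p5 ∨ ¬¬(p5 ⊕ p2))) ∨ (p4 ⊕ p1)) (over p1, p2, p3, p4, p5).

p1 | p2 | p3 | p4 | p5 || φ
1  | 1  | 1  | 1  | 1  || 1
1  | 1  | 1  | 1  | 0  || 1
1  | 1  | 1  | 0  | 1  || 1
1  | 1  | 1  | 0  | 0  || 1
1  | 1  | 0  | 1  | 1  || 1
1  | 1  | 0  | 1  | 0  || 1
1  | 1  | 0  | 0  | 1  || 1
1  | 1  | 0  | 0  | 0  || 1
1  | 0  | 1  | 1  | 1  || 1
1  | 0  | 1  | 1  | 0  || 1
1  | 0  | 1  | 0  | 1  || 1
1  | 0  | 1  | 0  | 0  || 1
1  | 0  | 0  | 1  | 1  || 1
1  | 0  | 0  | 1  | 0  || 0
1  | 0  | 0  | 0  | 1  || 1
1  | 0  | 0  | 0  | 0  || 1
0  | 1  | 1  | 1  | 1  || 1
0  | 1  | 1  | 1  | 0  || 1
0  | 1  | 1  | 0  | 1  || 1
0  | 1  | 1  | 0  | 0  || 1
0  | 1  | 0  | 1  | 1  || 1
0  | 1  | 0  | 1  | 0  || 1
0  | 1  | 0  | 0  | 1  || 1
0  | 1  | 0  | 0  | 0  || 1
0  | 0  | 1  | 1  | 1  || 1
0  | 0  | 1  | 1  | 0  || 1
0  | 0  | 1  | 0  | 1  || 1
0  | 0  | 1  | 0  | 0  || 1
0  | 0  | 0  | 1  | 1  || 1
0  | 0  | 0  | 1  | 0  || 1
0  | 0  | 0  | 0  | 1  || 1
0  | 0  | 0  | 0  | 0  || 1
The formula is true on 31 of the 32 rows.

31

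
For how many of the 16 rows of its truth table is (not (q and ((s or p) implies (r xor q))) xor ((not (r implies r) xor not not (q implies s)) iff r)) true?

  p   |   q   |   r   |   s   ||   φ  
 True |  True |  True |  True || False
 True |  True |  True | False ||  True
 True |  True | False |  True || False
 True |  True | False | False ||  True
 True | False |  True |  True || False
 True | False |  True | False || False
 True | False | False |  True ||  True
 True | False | False | False ||  True
False |  True |  True |  True || False
False |  True |  True | False || False
False |  True | False |  True || False
False |  True | False | False ||  True
False | False |  True |  True || False
False | False |  True | False || False
False | False | False |  True ||  True
False | False | False | False ||  True
The formula is true on 7 of the 16 rows.

7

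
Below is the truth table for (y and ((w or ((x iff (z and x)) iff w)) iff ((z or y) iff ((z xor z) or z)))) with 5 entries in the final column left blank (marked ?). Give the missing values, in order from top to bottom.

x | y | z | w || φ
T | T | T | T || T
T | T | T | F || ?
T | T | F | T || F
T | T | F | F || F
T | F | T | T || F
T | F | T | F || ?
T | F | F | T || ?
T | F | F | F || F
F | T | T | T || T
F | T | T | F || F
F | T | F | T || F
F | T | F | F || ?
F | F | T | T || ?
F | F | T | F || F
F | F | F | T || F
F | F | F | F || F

F, F, F, T, F

Row x=T, y=T, z=T, w=F: ((w or ((x iff (z and x)) iff w)) iff ((z or y) iff ((z xor z) or z))) = F, so the formula = F.
Row x=T, y=F, z=T, w=F: ((w or ((x iff (z and x)) iff w)) iff ((z or y) iff ((z xor z) or z))) = F, so the formula = F.
Row x=T, y=F, z=F, w=T: ((w or ((x iff (z and x)) iff w)) iff ((z or y) iff ((z xor z) or z))) = T, so the formula = F.
Row x=F, y=T, z=F, w=F: ((w or ((x iff (z and x)) iff w)) iff ((z or y) iff ((z xor z) or z))) = T, so the formula = T.
Row x=F, y=F, z=T, w=T: ((w or ((x iff (z and x)) iff w)) iff ((z or y) iff ((z xor z) or z))) = T, so the formula = F.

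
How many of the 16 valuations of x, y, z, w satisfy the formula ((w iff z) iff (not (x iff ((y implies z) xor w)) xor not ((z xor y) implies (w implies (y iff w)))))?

8

x  y  z  w  |  φ
F  F  F  F  |  T
F  F  F  T  |  T
F  F  T  F  |  F
F  F  T  T  |  T
F  T  F  F  |  F
F  T  F  T  |  F
F  T  T  F  |  F
F  T  T  T  |  F
T  F  F  F  |  F
T  F  F  T  |  F
T  F  T  F  |  T
T  F  T  T  |  F
T  T  F  F  |  T
T  T  F  T  |  T
T  T  T  F  |  T
T  T  T  T  |  T
The formula is true on 8 of the 16 rows.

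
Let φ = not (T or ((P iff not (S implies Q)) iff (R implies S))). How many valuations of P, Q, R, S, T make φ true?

8

P | Q | R | S | T || φ
F | F | F | F | F || F
F | F | F | F | T || F
F | F | F | T | F || T
F | F | F | T | T || F
F | F | T | F | F || T
F | F | T | F | T || F
F | F | T | T | F || T
F | F | T | T | T || F
F | T | F | F | F || F
F | T | F | F | T || F
F | T | F | T | F || F
F | T | F | T | T || F
F | T | T | F | F || T
F | T | T | F | T || F
F | T | T | T | F || F
F | T | T | T | T || F
T | F | F | F | F || T
T | F | F | F | T || F
T | F | F | T | F || F
T | F | F | T | T || F
T | F | T | F | F || F
T | F | T | F | T || F
T | F | T | T | F || F
T | F | T | T | T || F
T | T | F | F | F || T
T | T | F | F | T || F
T | T | F | T | F || T
T | T | F | T | T || F
T | T | T | F | F || F
T | T | T | F | T || F
T | T | T | T | F || T
T | T | T | T | T || F
The formula is true on 8 of the 32 rows.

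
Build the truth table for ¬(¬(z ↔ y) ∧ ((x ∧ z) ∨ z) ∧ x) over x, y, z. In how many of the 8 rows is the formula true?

7

  x   |   y   |   z   | (z ↔ y) | ¬(z ↔ y) | (x ∧ z) | ((x ∧ z) ∨ z) |   φ  
----- | ----- | ----- | ------- | -------- | ------- | ------------- | -----
 True |  True |  True |   True  |  False   |   True  |      True     |  True
 True |  True | False |  False  |   True   |  False  |     False     |  True
 True | False |  True |  False  |   True   |   True  |      True     | False
 True | False | False |   True  |  False   |  False  |     False     |  True
False |  True |  True |   True  |  False   |  False  |      True     |  True
False |  True | False |  False  |   True   |  False  |     False     |  True
False | False |  True |  False  |   True   |  False  |      True     |  True
False | False | False |   True  |  False   |  False  |     False     |  True
The formula is true on 7 of the 8 rows.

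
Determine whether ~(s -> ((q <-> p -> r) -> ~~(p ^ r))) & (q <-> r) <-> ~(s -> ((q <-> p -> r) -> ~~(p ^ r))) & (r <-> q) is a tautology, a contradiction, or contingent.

p | q | r | s || φ
T | T | T | T || T
T | T | T | F || T
T | T | F | T || T
T | T | F | F || T
T | F | T | T || T
T | F | T | F || T
T | F | F | T || T
T | F | F | F || T
F | T | T | T || T
F | T | T | F || T
F | T | F | T || T
F | T | F | F || T
F | F | T | T || T
F | F | T | F || T
F | F | F | T || T
F | F | F | F || T
Every row is T, so the formula is a tautology.

tautology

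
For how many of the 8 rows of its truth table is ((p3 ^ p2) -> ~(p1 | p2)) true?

5

p1  p2  p3     ((p3 ^ p2) -> ~(p1 | p2))
T   T   T                  T            
T   T   F                  F            
T   F   T                  F            
T   F   F                  T            
F   T   T                  T            
F   T   F                  F            
F   F   T                  T            
F   F   F                  T            
The formula is true on 5 of the 8 rows.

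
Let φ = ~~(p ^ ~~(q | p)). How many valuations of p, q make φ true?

p  q     ~~(p ^ ~~(q | p))
F  F             F        
F  T             T        
T  F             F        
T  T             F        
The formula is true on 1 of the 4 rows.

1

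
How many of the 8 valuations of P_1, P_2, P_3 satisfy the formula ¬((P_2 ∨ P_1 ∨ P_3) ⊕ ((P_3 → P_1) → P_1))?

7

 P_1    P_2    P_3   |    φ  
 True   True   True  |   True
 True   True  False  |   True
 True  False   True  |   True
 True  False  False  |   True
False   True   True  |   True
False   True  False  |  False
False  False   True  |   True
False  False  False  |   True
The formula is true on 7 of the 8 rows.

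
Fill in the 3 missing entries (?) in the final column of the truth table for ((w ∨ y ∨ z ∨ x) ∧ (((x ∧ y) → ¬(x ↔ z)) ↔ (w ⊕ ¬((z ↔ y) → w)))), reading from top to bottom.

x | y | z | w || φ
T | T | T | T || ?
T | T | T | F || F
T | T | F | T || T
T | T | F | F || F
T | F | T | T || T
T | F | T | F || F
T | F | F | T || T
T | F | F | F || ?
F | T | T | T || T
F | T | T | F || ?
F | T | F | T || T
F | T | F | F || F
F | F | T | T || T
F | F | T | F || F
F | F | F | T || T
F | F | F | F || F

F, T, T

Row x=T, y=T, z=T, w=T: (w ∨ y ∨ z ∨ x) = T, (((x ∧ y) → ¬(x ↔ z)) ↔ (w ⊕ ¬((z ↔ y) → w))) = F, so the formula = F.
Row x=T, y=F, z=F, w=F: (w ∨ y ∨ z ∨ x) = T, (((x ∧ y) → ¬(x ↔ z)) ↔ (w ⊕ ¬((z ↔ y) → w))) = T, so the formula = T.
Row x=F, y=T, z=T, w=F: (w ∨ y ∨ z ∨ x) = T, (((x ∧ y) → ¬(x ↔ z)) ↔ (w ⊕ ¬((z ↔ y) → w))) = T, so the formula = T.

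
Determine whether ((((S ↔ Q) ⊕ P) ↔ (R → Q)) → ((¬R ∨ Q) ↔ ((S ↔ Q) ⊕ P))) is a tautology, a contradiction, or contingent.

  P   |   Q   |   R   |   S   ||   φ  
False | False | False | False ||  True
False | False | False |  True ||  True
False | False |  True | False ||  True
False | False |  True |  True ||  True
False |  True | False | False ||  True
False |  True | False |  True ||  True
False |  True |  True | False ||  True
False |  True |  True |  True ||  True
 True | False | False | False ||  True
 True | False | False |  True ||  True
 True | False |  True | False ||  True
 True | False |  True |  True ||  True
 True |  True | False | False ||  True
 True |  True | False |  True ||  True
 True |  True |  True | False ||  True
 True |  True |  True |  True ||  True
Every row is True, so the formula is a tautology.

tautology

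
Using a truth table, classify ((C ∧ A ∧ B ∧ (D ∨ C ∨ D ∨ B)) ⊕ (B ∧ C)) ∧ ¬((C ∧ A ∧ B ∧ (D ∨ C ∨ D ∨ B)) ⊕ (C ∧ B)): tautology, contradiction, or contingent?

A | B | C | D | (D ∨ C ∨ D ∨ B) | (B ∧ C) | (C ∧ B) | φ
- | - | - | - | --------------- | ------- | ------- | -
T | T | T | T |        T        |    T    |    T    | F
T | T | T | F |        T        |    T    |    T    | F
T | T | F | T |        T        |    F    |    F    | F
T | T | F | F |        T        |    F    |    F    | F
T | F | T | T |        T        |    F    |    F    | F
T | F | T | F |        T        |    F    |    F    | F
T | F | F | T |        T        |    F    |    F    | F
T | F | F | F |        F        |    F    |    F    | F
F | T | T | T |        T        |    T    |    T    | F
F | T | T | F |        T        |    T    |    T    | F
F | T | F | T |        T        |    F    |    F    | F
F | T | F | F |        T        |    F    |    F    | F
F | F | T | T |        T        |    F    |    F    | F
F | F | T | F |        T        |    F    |    F    | F
F | F | F | T |        T        |    F    |    F    | F
F | F | F | F |        F        |    F    |    F    | F
Every row is F, so the formula is a contradiction.

contradiction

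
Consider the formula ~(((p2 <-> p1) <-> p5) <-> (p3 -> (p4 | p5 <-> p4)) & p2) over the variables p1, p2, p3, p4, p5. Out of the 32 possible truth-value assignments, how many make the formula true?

  p1     p2     p3     p4     p5   |    φ  
 True   True   True   True   True  |  False
 True   True   True   True  False  |   True
 True   True   True  False   True  |   True
 True   True   True  False  False  |   True
 True   True  False   True   True  |  False
 True   True  False   True  False  |   True
 True   True  False  False   True  |  False
 True   True  False  False  False  |   True
 True  False   True   True   True  |  False
 True  False   True   True  False  |   True
 True  False   True  False   True  |  False
 True  False   True  False  False  |   True
 True  False  False   True   True  |  False
 True  False  False   True  False  |   True
 True  False  False  False   True  |  False
 True  False  False  False  False  |   True
False   True   True   True   True  |   True
False   True   True   True  False  |  False
False   True   True  False   True  |  False
False   True   True  False  False  |  False
False   True  False   True   True  |   True
False   True  False   True  False  |  False
False   True  False  False   True  |   True
False   True  False  False  False  |  False
False  False   True   True   True  |   True
False  False   True   True  False  |  False
False  False   True  False   True  |   True
False  False   True  False  False  |  False
False  False  False   True   True  |   True
False  False  False   True  False  |  False
False  False  False  False   True  |   True
False  False  False  False  False  |  False
The formula is true on 16 of the 32 rows.

16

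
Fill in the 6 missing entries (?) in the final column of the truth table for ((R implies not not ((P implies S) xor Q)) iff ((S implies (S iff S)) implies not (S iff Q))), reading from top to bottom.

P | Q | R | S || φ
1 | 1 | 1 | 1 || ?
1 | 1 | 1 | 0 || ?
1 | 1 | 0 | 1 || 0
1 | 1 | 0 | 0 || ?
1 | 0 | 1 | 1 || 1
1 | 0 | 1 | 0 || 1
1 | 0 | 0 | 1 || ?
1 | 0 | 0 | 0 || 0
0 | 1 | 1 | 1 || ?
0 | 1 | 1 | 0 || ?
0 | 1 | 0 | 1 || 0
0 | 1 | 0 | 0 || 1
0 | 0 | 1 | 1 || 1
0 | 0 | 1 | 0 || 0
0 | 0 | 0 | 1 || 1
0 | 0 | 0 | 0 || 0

Row P=1, Q=1, R=1, S=1: (R implies not not ((P implies S) xor Q)) = 0, ((S implies (S iff S)) implies not (S iff Q)) = 0, so the formula = 1.
Row P=1, Q=1, R=1, S=0: (R implies not not ((P implies S) xor Q)) = 1, ((S implies (S iff S)) implies not (S iff Q)) = 1, so the formula = 1.
Row P=1, Q=1, R=0, S=0: (R implies not not ((P implies S) xor Q)) = 1, ((S implies (S iff S)) implies not (S iff Q)) = 1, so the formula = 1.
Row P=1, Q=0, R=0, S=1: (R implies not not ((P implies S) xor Q)) = 1, ((S implies (S iff S)) implies not (S iff Q)) = 1, so the formula = 1.
Row P=0, Q=1, R=1, S=1: (R implies not not ((P implies S) xor Q)) = 0, ((S implies (S iff S)) implies not (S iff Q)) = 0, so the formula = 1.
Row P=0, Q=1, R=1, S=0: (R implies not not ((P implies S) xor Q)) = 0, ((S implies (S iff S)) implies not (S iff Q)) = 1, so the formula = 0.

1, 1, 1, 1, 1, 0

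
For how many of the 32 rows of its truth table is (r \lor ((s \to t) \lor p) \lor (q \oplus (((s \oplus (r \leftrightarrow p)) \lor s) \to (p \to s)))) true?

31

p | q | r | s | t || φ
1 | 1 | 1 | 1 | 1 || 1
1 | 1 | 1 | 1 | 0 || 1
1 | 1 | 1 | 0 | 1 || 1
1 | 1 | 1 | 0 | 0 || 1
1 | 1 | 0 | 1 | 1 || 1
1 | 1 | 0 | 1 | 0 || 1
1 | 1 | 0 | 0 | 1 || 1
1 | 1 | 0 | 0 | 0 || 1
1 | 0 | 1 | 1 | 1 || 1
1 | 0 | 1 | 1 | 0 || 1
1 | 0 | 1 | 0 | 1 || 1
1 | 0 | 1 | 0 | 0 || 1
1 | 0 | 0 | 1 | 1 || 1
1 | 0 | 0 | 1 | 0 || 1
1 | 0 | 0 | 0 | 1 || 1
1 | 0 | 0 | 0 | 0 || 1
0 | 1 | 1 | 1 | 1 || 1
0 | 1 | 1 | 1 | 0 || 1
0 | 1 | 1 | 0 | 1 || 1
0 | 1 | 1 | 0 | 0 || 1
0 | 1 | 0 | 1 | 1 || 1
0 | 1 | 0 | 1 | 0 || 0
0 | 1 | 0 | 0 | 1 || 1
0 | 1 | 0 | 0 | 0 || 1
0 | 0 | 1 | 1 | 1 || 1
0 | 0 | 1 | 1 | 0 || 1
0 | 0 | 1 | 0 | 1 || 1
0 | 0 | 1 | 0 | 0 || 1
0 | 0 | 0 | 1 | 1 || 1
0 | 0 | 0 | 1 | 0 || 1
0 | 0 | 0 | 0 | 1 || 1
0 | 0 | 0 | 0 | 0 || 1
The formula is true on 31 of the 32 rows.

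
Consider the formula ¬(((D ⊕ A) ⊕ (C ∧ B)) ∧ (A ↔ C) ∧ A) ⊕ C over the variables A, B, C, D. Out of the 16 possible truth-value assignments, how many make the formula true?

10

  A   |   B   |   C   |   D   ||   φ  
 True |  True |  True |  True ||  True
 True |  True |  True | False || False
 True |  True | False |  True ||  True
 True |  True | False | False ||  True
 True | False |  True |  True || False
 True | False |  True | False ||  True
 True | False | False |  True ||  True
 True | False | False | False ||  True
False |  True |  True |  True || False
False |  True |  True | False || False
False |  True | False |  True ||  True
False |  True | False | False ||  True
False | False |  True |  True || False
False | False |  True | False || False
False | False | False |  True ||  True
False | False | False | False ||  True
The formula is true on 10 of the 16 rows.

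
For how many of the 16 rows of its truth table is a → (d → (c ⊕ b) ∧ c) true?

13

a | b | c | d | (c ⊕ b) | ((c ⊕ b) ∧ c) | (d → ((c ⊕ b) ∧ c)) | (a → (d → ((c ⊕ b) ∧ c)))
- | - | - | - | ------- | ------------- | ------------------- | -------------------------
T | T | T | T |    F    |       F       |          F          |             F            
T | T | T | F |    F    |       F       |          T          |             T            
T | T | F | T |    T    |       F       |          F          |             F            
T | T | F | F |    T    |       F       |          T          |             T            
T | F | T | T |    T    |       T       |          T          |             T            
T | F | T | F |    T    |       T       |          T          |             T            
T | F | F | T |    F    |       F       |          F          |             F            
T | F | F | F |    F    |       F       |          T          |             T            
F | T | T | T |    F    |       F       |          F          |             T            
F | T | T | F |    F    |       F       |          T          |             T            
F | T | F | T |    T    |       F       |          F          |             T            
F | T | F | F |    T    |       F       |          T          |             T            
F | F | T | T |    T    |       T       |          T          |             T            
F | F | T | F |    T    |       T       |          T          |             T            
F | F | F | T |    F    |       F       |          F          |             T            
F | F | F | F |    F    |       F       |          T          |             T            
The formula is true on 13 of the 16 rows.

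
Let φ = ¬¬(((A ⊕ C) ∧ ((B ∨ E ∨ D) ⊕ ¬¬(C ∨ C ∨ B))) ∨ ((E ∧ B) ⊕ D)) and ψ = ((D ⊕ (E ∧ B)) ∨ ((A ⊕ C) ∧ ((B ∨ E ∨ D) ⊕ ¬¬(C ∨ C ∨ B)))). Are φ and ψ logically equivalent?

A | B | C | D | E || φ | ψ
0 | 0 | 0 | 0 | 0 || 0 | 0
0 | 0 | 0 | 0 | 1 || 0 | 0
0 | 0 | 0 | 1 | 0 || 1 | 1
0 | 0 | 0 | 1 | 1 || 1 | 1
0 | 0 | 1 | 0 | 0 || 1 | 1
0 | 0 | 1 | 0 | 1 || 0 | 0
0 | 0 | 1 | 1 | 0 || 1 | 1
0 | 0 | 1 | 1 | 1 || 1 | 1
0 | 1 | 0 | 0 | 0 || 0 | 0
0 | 1 | 0 | 0 | 1 || 1 | 1
0 | 1 | 0 | 1 | 0 || 1 | 1
0 | 1 | 0 | 1 | 1 || 0 | 0
0 | 1 | 1 | 0 | 0 || 0 | 0
0 | 1 | 1 | 0 | 1 || 1 | 1
0 | 1 | 1 | 1 | 0 || 1 | 1
0 | 1 | 1 | 1 | 1 || 0 | 0
1 | 0 | 0 | 0 | 0 || 0 | 0
1 | 0 | 0 | 0 | 1 || 1 | 1
1 | 0 | 0 | 1 | 0 || 1 | 1
1 | 0 | 0 | 1 | 1 || 1 | 1
1 | 0 | 1 | 0 | 0 || 0 | 0
1 | 0 | 1 | 0 | 1 || 0 | 0
1 | 0 | 1 | 1 | 0 || 1 | 1
1 | 0 | 1 | 1 | 1 || 1 | 1
1 | 1 | 0 | 0 | 0 || 0 | 0
1 | 1 | 0 | 0 | 1 || 1 | 1
1 | 1 | 0 | 1 | 0 || 1 | 1
1 | 1 | 0 | 1 | 1 || 0 | 0
1 | 1 | 1 | 0 | 0 || 0 | 0
1 | 1 | 1 | 0 | 1 || 1 | 1
1 | 1 | 1 | 1 | 0 || 1 | 1
1 | 1 | 1 | 1 | 1 || 0 | 0
The columns for φ and ψ agree on every row, so they are logically equivalent.

equivalent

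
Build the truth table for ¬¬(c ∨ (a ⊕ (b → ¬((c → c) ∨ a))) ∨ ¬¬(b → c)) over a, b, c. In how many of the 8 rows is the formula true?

  a   |   b   |   c   || (c → c) | ((c → c) ∨ a) | ¬((c → c) ∨ a) | (b → ¬((c → c) ∨ a)) | (a ⊕ (b → ¬((c → c) ∨ a))) | (b → c) | ¬(b → c) | ¬¬(b → c) |   φ  
 True |  True |  True ||   True  |      True     |     False      |        False         |            True            |   True  |  False   |    True   |  True
 True |  True | False ||   True  |      True     |     False      |        False         |            True            |  False  |   True   |   False   |  True
 True | False |  True ||   True  |      True     |     False      |         True         |           False            |   True  |  False   |    True   |  True
 True | False | False ||   True  |      True     |     False      |         True         |           False            |   True  |  False   |    True   |  True
False |  True |  True ||   True  |      True     |     False      |        False         |           False            |   True  |  False   |    True   |  True
False |  True | False ||   True  |      True     |     False      |        False         |           False            |  False  |   True   |   False   | False
False | False |  True ||   True  |      True     |     False      |         True         |            True            |   True  |  False   |    True   |  True
False | False | False ||   True  |      True     |     False      |         True         |            True            |   True  |  False   |    True   |  True
The formula is true on 7 of the 8 rows.

7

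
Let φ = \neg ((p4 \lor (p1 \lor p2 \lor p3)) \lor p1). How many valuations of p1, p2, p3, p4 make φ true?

p1 | p2 | p3 | p4 || (p1 \lor p2 \lor p3) | φ
1  | 1  | 1  | 1  ||          1           | 0
1  | 1  | 1  | 0  ||          1           | 0
1  | 1  | 0  | 1  ||          1           | 0
1  | 1  | 0  | 0  ||          1           | 0
1  | 0  | 1  | 1  ||          1           | 0
1  | 0  | 1  | 0  ||          1           | 0
1  | 0  | 0  | 1  ||          1           | 0
1  | 0  | 0  | 0  ||          1           | 0
0  | 1  | 1  | 1  ||          1           | 0
0  | 1  | 1  | 0  ||          1           | 0
0  | 1  | 0  | 1  ||          1           | 0
0  | 1  | 0  | 0  ||          1           | 0
0  | 0  | 1  | 1  ||          1           | 0
0  | 0  | 1  | 0  ||          1           | 0
0  | 0  | 0  | 1  ||          0           | 0
0  | 0  | 0  | 0  ||          0           | 1
The formula is true on 1 of the 16 rows.

1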